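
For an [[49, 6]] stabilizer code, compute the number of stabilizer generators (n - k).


For an [[n,k]] stabilizer code:
Number of stabilizer generators = n - k
= 49 - 6
= 43

43


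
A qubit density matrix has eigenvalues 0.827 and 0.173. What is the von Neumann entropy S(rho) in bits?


S = -p*log2(p) - (1-p)*log2(1-p)
p = 0.8270, 1-p = 0.1730
= -0.8270 * log2(0.8270) - 0.1730 * log2(0.1730)
= -(-0.2266) - (-0.4379)
= 0.6645

0.6645


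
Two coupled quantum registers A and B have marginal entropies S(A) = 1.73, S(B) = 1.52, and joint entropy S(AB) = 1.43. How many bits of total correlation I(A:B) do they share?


I(A:B) = S(A) + S(B) - S(AB)
= 1.73 + 1.52 - 1.43
= 1.8200

1.8200


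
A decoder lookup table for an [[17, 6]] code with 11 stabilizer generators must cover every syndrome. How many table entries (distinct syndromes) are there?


Each stabilizer generator gives a binary (+1 or -1) measurement outcome.
With 11 independent generators:
Total syndromes = 2^11
= 2048

2048


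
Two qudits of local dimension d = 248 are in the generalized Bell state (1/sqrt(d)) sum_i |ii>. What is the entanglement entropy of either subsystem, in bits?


For a maximally entangled state in d x d:
S = log2(d) = log2(248)
= 7.9542

7.9542


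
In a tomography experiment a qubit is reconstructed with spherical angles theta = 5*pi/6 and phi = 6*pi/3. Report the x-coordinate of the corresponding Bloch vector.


theta = 2.6180, phi = 6.2832
r_x = sin(theta)*cos(phi) = 0.5000 * 1.0000
r_x = 0.5000

0.5000


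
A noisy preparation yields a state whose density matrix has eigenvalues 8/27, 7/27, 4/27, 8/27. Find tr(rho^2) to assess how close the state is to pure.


tr(rho^2) = sum of eigenvalues squared
= (8/27)^2 + (7/27)^2 + (4/27)^2 + (8/27)^2
= (64 + 49 + 16 + 64) / 729
= 193/729
= 0.2647

0.2647


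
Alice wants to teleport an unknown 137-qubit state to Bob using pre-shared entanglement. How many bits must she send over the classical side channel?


Quantum teleportation requires 2 classical bits per qubit teleported.
137 qubit(s) -> 2 * 137 = 274 classical bits

274


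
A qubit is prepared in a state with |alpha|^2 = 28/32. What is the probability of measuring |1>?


|alpha|^2 = 28/32 = 0.8750
|beta|^2 = 1 - 28/32 = 4/32 = 0.1250
P(|1>) = |beta|^2 = 0.1250

0.1250


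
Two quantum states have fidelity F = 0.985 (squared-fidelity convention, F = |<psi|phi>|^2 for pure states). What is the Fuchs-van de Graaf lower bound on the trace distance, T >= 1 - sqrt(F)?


Fuchs-van de Graaf (squared-fidelity convention): 1 - sqrt(F) <= T <= sqrt(1 - F).
Lower bound: T >= 1 - sqrt(F)
sqrt(F) = sqrt(0.985) = 0.9925
T >= 1 - 0.9925
T >= 0.0075

0.0075


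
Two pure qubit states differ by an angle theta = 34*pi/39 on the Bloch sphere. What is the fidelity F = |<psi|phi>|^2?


For states separated by angle theta on Bloch sphere:
F = cos^2(theta/2)
theta = 34*pi/39 = 2.7388
theta/2 = 1.3694
cos(theta/2) = 0.2000
F = 0.0400

0.0400


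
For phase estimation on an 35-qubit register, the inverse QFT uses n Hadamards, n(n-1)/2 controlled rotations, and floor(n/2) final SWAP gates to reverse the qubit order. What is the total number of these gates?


Hadamard gates: 35
Controlled rotations: n*(n-1)/2 = 35*34/2 = 595
SWAP gates: floor(n/2) = floor(35/2) = 17
Total = 35 + 595 + 17
= 647

647


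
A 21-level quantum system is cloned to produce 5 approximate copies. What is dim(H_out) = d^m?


Output space = H^(tensor 5) where dim(H) = 21
dim = 21^5
= 441 (after 2 factors)
= 9261 (after 3 factors)
= 194481 (after 4 factors)
= 4084101 (after 5 factors)
= 4084101

4084101


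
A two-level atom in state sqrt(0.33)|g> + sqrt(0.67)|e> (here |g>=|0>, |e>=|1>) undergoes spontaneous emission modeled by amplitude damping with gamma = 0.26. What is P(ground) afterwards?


For amplitude damping with parameter gamma on state sqrt(a)|0> + sqrt(b)|1>:
alpha^2 = 0.33, beta^2 = 0.67
P(|0>) = alpha^2 + gamma * beta^2
= 0.33 + 0.26 * 0.67
= 0.33 + 0.1742
= 0.5042

0.5042


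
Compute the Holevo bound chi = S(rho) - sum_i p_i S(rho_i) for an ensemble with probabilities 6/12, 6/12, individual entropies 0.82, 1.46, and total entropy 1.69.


chi = S(rho) - sum_i p_i * S(rho_i)
Weighted entropy = 6/12 * 0.82 + 6/12 * 1.46
= 1.1400
chi = 1.69 - 1.1400
= 0.5500

0.5500


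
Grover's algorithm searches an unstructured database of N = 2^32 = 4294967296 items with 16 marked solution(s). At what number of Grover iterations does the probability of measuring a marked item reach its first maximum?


After j Grover iterations the success probability is P(j) = sin^2((2j+1)*theta), where sin(theta) = sqrt(k/N).
N = 2^32 = 4294967296, k = 16
sin(theta) = sqrt(k/N) = 6.103515625e-05
theta = arcsin(sqrt(k/N)) = 6.103515629e-05 rad
P(j) reaches its first maximum when (2j+1)*theta is as close as possible to pi/2, i.e. j = round(pi/(4*theta) - 1/2).
pi/(4*theta) - 1/2 = 12867.4635
(For comparison, the common estimate pi/4 * sqrt(N/k) = 12867.9635; the exact maximiser is used here.)
Optimal iterations = 12867

12867


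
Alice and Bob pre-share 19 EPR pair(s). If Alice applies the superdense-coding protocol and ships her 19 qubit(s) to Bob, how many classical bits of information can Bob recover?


Superdense coding allows 2 classical bits per shared entangled pair.
19 pair(s) -> 2 * 19 = 38 classical bits

38


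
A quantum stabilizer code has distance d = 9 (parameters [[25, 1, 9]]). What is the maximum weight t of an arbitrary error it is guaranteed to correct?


Code parameters: [[25, 1, 9]], distance d = 9.
Number of correctable errors = floor((d-1)/2)
= floor((9 - 1)/2)
= floor(8/2)
= 4

4


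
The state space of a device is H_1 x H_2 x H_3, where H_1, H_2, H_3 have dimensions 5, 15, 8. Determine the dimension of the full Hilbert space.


dim(H_1 x H_2 x H_3) = 5 * 15 * 8
= 75 * 8
= 600

600


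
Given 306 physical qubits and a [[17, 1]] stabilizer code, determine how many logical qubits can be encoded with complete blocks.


Each code block uses 17 physical qubits for 1 logical qubit(s).
Number of complete blocks = floor(306 / 17) = 18
Logical qubits = 18 * 1
= 18

18


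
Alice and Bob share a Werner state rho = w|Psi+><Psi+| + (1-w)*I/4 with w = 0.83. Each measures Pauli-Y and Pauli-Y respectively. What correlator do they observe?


|Psi+> = (|01> + |10>)/sqrt(2)
For the pure Bell state, <Y_A Y_B> = +1 (Bell-state Pauli correlator).
The maximally-mixed part I/4 has tr(I/4 * P tensor P) = 0 for any traceless Pauli P.
So <Y_A Y_B>_rho = w * (+1) + (1 - w) * 0
= 0.83 * (+1)
= 0.8300

0.8300


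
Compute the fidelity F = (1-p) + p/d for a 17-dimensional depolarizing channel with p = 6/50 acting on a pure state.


F = (1-p) + p/d
= (1 - 0.1200) + 0.1200/17
= 0.8800 + 0.0071
= 0.8871

0.8871


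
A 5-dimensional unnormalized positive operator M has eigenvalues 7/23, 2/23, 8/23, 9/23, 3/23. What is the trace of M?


tr(M) = sum of eigenvalues
= 7/23 + 2/23 + 8/23 + 9/23 + 3/23
= 29/23
= 1.2609

1.2609


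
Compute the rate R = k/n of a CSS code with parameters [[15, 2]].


Code rate R = k/n
= 2/15
= 0.1333

0.1333


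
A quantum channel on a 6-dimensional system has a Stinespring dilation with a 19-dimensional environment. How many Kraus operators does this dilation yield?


Tracing out the environment in an orthonormal basis {|i>_E} gives Kraus operators K_i = <i|_E U |0>_E.
Number of Kraus operators = dim(H_env) = d_env
= 19

19


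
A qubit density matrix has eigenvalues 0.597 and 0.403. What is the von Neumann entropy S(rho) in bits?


S = -p*log2(p) - (1-p)*log2(1-p)
p = 0.5970, 1-p = 0.4030
= -0.5970 * log2(0.5970) - 0.4030 * log2(0.4030)
= -(-0.4443) - (-0.5284)
= 0.9727

0.9727


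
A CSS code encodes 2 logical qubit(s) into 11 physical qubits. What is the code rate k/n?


Code rate R = k/n
= 2/11
= 0.1818

0.1818


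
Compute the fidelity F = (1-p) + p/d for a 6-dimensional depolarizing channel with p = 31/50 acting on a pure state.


F = (1-p) + p/d
= (1 - 0.6200) + 0.6200/6
= 0.3800 + 0.1033
= 0.4833

0.4833


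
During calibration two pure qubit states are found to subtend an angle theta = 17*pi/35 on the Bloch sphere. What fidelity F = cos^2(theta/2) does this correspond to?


For states separated by angle theta on Bloch sphere:
F = cos^2(theta/2)
theta = 17*pi/35 = 1.5259
theta/2 = 0.7630
cos(theta/2) = 0.7228
F = 0.5224

0.5224


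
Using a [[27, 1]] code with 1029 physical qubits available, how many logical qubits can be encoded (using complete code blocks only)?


Each code block uses 27 physical qubits for 1 logical qubit(s).
Number of complete blocks = floor(1029 / 27) = 38
Logical qubits = 38 * 1
= 38

38


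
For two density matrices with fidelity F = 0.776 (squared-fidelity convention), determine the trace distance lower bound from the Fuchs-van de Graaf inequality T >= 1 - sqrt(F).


Fuchs-van de Graaf (squared-fidelity convention): 1 - sqrt(F) <= T <= sqrt(1 - F).
Lower bound: T >= 1 - sqrt(F)
sqrt(F) = sqrt(0.776) = 0.8809
T >= 1 - 0.8809
T >= 0.1191

0.1191


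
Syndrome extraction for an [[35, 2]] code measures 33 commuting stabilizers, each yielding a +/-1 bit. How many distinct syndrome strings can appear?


Each stabilizer generator gives a binary (+1 or -1) measurement outcome.
With 33 independent generators:
Total syndromes = 2^33
= 8589934592

8589934592


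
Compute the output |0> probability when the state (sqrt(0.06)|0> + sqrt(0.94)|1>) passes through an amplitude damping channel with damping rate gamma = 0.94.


For amplitude damping with parameter gamma on state sqrt(a)|0> + sqrt(b)|1>:
alpha^2 = 0.06, beta^2 = 0.94
P(|0>) = alpha^2 + gamma * beta^2
= 0.06 + 0.94 * 0.94
= 0.06 + 0.8836
= 0.9436

0.9436


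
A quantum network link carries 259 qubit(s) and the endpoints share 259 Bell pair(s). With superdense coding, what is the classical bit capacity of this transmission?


Superdense coding allows 2 classical bits per shared entangled pair.
259 pair(s) -> 2 * 259 = 518 classical bits

518


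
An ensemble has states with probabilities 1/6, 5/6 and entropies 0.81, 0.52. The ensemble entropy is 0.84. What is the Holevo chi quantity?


chi = S(rho) - sum_i p_i * S(rho_i)
Weighted entropy = 1/6 * 0.81 + 5/6 * 0.52
= 0.5683
chi = 0.84 - 0.5683
= 0.2717

0.2717


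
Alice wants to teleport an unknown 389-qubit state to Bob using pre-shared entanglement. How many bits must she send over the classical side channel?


Quantum teleportation requires 2 classical bits per qubit teleported.
389 qubit(s) -> 2 * 389 = 778 classical bits

778


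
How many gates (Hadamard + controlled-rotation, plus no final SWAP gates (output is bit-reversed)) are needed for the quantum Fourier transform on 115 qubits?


Hadamard gates: 115
Controlled rotations: n*(n-1)/2 = 115*114/2 = 6555
SWAP gates: 0 (omitted)
Total = 115 + 6555
= 6670

6670


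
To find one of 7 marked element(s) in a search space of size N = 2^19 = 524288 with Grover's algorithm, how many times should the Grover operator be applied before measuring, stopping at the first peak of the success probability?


After j Grover iterations the success probability is P(j) = sin^2((2j+1)*theta), where sin(theta) = sqrt(k/N).
N = 2^19 = 524288, k = 7
sin(theta) = sqrt(k/N) = 0.003653962292
theta = arcsin(sqrt(k/N)) = 0.003653970423 rad
P(j) reaches its first maximum when (2j+1)*theta is as close as possible to pi/2, i.e. j = round(pi/(4*theta) - 1/2).
pi/(4*theta) - 1/2 = 214.4438
(For comparison, the common estimate pi/4 * sqrt(N/k) = 214.9442; the exact maximiser is used here.)
Optimal iterations = 214

214


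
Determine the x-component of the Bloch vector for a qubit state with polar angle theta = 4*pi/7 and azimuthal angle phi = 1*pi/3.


theta = 1.7952, phi = 1.0472
r_x = sin(theta)*cos(phi) = 0.9749 * 0.5000
r_x = 0.4875

0.4875


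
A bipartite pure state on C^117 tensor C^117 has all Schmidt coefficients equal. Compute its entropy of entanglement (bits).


For a maximally entangled state in d x d:
S = log2(d) = log2(117)
= 6.8704

6.8704


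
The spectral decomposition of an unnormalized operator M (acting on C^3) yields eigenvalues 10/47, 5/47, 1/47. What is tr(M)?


tr(M) = sum of eigenvalues
= 10/47 + 5/47 + 1/47
= 16/47
= 0.3404

0.3404


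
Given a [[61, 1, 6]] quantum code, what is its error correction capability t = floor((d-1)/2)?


Code parameters: [[61, 1, 6]], distance d = 6.
Number of correctable errors = floor((d-1)/2)
= floor((6 - 1)/2)
= floor(5/2)
= 2

2


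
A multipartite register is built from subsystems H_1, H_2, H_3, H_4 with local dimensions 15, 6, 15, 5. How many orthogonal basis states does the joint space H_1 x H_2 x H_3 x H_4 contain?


dim(H_1 x H_2 x H_3 x H_4) = 15 * 6 * 15 * 5
= 90 * 15 * 5
= 1350 * 5
= 6750

6750


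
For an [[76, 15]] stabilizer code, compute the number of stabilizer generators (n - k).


For an [[n,k]] stabilizer code:
Number of stabilizer generators = n - k
= 76 - 15
= 61

61


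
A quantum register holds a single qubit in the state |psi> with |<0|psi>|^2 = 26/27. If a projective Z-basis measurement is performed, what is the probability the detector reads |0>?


|alpha|^2 = 26/27 = 0.9630
|beta|^2 = 1 - 26/27 = 1/27 = 0.0370
P(|0>) = |alpha|^2 = 0.9630

0.9630


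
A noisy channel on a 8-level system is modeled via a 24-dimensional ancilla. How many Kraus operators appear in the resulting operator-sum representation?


Tracing out the environment in an orthonormal basis {|i>_E} gives Kraus operators K_i = <i|_E U |0>_E.
Number of Kraus operators = dim(H_env) = d_env
= 24

24


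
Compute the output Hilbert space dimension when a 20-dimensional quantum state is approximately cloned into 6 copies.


Output space = H^(tensor 6) where dim(H) = 20
dim = 20^6
= 400 (after 2 factors)
= 8000 (after 3 factors)
= 160000 (after 4 factors)
= 3200000 (after 5 factors)
= 64000000 (after 6 factors)
= 64000000

64000000


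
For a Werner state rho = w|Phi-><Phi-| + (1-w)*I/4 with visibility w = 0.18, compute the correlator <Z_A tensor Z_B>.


|Phi-> = (|00> - |11>)/sqrt(2)
For the pure Bell state, <Z_A Z_B> = +1 (Bell-state Pauli correlator).
The maximally-mixed part I/4 has tr(I/4 * P tensor P) = 0 for any traceless Pauli P.
So <Z_A Z_B>_rho = w * (+1) + (1 - w) * 0
= 0.18 * (+1)
= 0.1800

0.1800


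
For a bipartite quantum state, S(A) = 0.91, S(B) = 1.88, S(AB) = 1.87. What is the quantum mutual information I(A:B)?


I(A:B) = S(A) + S(B) - S(AB)
= 0.91 + 1.88 - 1.87
= 0.9200

0.9200


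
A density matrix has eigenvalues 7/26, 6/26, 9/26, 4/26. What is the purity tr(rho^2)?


tr(rho^2) = sum of eigenvalues squared
= (7/26)^2 + (6/26)^2 + (9/26)^2 + (4/26)^2
= (49 + 36 + 81 + 16) / 676
= 182/676
= 0.2692

0.2692


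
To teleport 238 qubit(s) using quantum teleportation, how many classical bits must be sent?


Quantum teleportation requires 2 classical bits per qubit teleported.
238 qubit(s) -> 2 * 238 = 476 classical bits

476


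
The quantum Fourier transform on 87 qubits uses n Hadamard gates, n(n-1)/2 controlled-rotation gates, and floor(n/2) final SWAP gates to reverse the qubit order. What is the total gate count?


Hadamard gates: 87
Controlled rotations: n*(n-1)/2 = 87*86/2 = 3741
SWAP gates: floor(n/2) = floor(87/2) = 43
Total = 87 + 3741 + 43
= 3871

3871


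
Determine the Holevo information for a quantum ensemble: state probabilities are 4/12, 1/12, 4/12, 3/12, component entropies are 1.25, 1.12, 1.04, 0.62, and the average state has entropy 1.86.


chi = S(rho) - sum_i p_i * S(rho_i)
Weighted entropy = 4/12 * 1.25 + 1/12 * 1.12 + 4/12 * 1.04 + 3/12 * 0.62
= 1.0117
chi = 1.86 - 1.0117
= 0.8483

0.8483


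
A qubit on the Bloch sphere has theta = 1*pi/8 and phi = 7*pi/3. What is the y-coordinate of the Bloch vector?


theta = 0.3927, phi = 7.3304
r_y = sin(theta)*sin(phi) = 0.3827 * 0.8660
r_y = 0.3314

0.3314


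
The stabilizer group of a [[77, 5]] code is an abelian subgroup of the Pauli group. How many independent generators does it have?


For an [[n,k]] stabilizer code:
Number of stabilizer generators = n - k
= 77 - 5
= 72

72


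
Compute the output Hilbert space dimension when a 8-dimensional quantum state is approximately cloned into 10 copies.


Output space = H^(tensor 10) where dim(H) = 8
dim = 8^10
= 64 (after 2 factors)
= 512 (after 3 factors)
= 4096 (after 4 factors)
= 32768 (after 5 factors)
= 262144 (after 6 factors)
= 2097152 (after 7 factors)
= 16777216 (after 8 factors)
= 134217728 (after 9 factors)
= 1073741824 (after 10 factors)
= 1073741824

1073741824


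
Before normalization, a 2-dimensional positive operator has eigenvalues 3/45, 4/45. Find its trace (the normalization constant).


tr(M) = sum of eigenvalues
= 3/45 + 4/45
= 7/45
= 0.1556

0.1556


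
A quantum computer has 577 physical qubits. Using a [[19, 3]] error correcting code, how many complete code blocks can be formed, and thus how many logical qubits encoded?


Each code block uses 19 physical qubits for 3 logical qubit(s).
Number of complete blocks = floor(577 / 19) = 30
Logical qubits = 30 * 3
= 90

90


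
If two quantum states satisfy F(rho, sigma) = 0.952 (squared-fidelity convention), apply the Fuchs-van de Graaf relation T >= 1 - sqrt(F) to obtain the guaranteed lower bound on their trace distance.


Fuchs-van de Graaf (squared-fidelity convention): 1 - sqrt(F) <= T <= sqrt(1 - F).
Lower bound: T >= 1 - sqrt(F)
sqrt(F) = sqrt(0.952) = 0.9757
T >= 1 - 0.9757
T >= 0.0243

0.0243


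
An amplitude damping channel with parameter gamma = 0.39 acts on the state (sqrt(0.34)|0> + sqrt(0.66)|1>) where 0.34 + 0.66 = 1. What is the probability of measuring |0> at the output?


For amplitude damping with parameter gamma on state sqrt(a)|0> + sqrt(b)|1>:
alpha^2 = 0.34, beta^2 = 0.66
P(|0>) = alpha^2 + gamma * beta^2
= 0.34 + 0.39 * 0.66
= 0.34 + 0.2574
= 0.5974

0.5974


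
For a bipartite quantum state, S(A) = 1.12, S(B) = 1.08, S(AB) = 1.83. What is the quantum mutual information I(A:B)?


I(A:B) = S(A) + S(B) - S(AB)
= 1.12 + 1.08 - 1.83
= 0.3700

0.3700


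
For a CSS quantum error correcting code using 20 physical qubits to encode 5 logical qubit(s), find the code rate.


Code rate R = k/n
= 5/20
= 0.2500

0.2500


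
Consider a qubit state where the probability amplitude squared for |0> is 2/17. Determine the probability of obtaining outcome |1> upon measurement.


|alpha|^2 = 2/17 = 0.1176
|beta|^2 = 1 - 2/17 = 15/17 = 0.8824
P(|1>) = |beta|^2 = 0.8824

0.8824


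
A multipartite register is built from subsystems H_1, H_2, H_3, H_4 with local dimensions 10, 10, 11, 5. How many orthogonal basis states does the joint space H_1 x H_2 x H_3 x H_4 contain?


dim(H_1 x H_2 x H_3 x H_4) = 10 * 10 * 11 * 5
= 100 * 11 * 5
= 1100 * 5
= 5500

5500


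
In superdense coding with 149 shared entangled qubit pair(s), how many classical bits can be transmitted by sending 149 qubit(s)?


Superdense coding allows 2 classical bits per shared entangled pair.
149 pair(s) -> 2 * 149 = 298 classical bits

298


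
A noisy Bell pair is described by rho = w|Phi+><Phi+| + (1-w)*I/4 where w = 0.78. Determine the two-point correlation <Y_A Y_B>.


|Phi+> = (|00> + |11>)/sqrt(2)
For the pure Bell state, <Y_A Y_B> = -1 (Bell-state Pauli correlator).
The maximally-mixed part I/4 has tr(I/4 * P tensor P) = 0 for any traceless Pauli P.
So <Y_A Y_B>_rho = w * (-1) + (1 - w) * 0
= 0.78 * (-1)
= -0.7800

-0.7800


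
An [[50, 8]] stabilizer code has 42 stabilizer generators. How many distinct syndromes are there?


Each stabilizer generator gives a binary (+1 or -1) measurement outcome.
With 42 independent generators:
Total syndromes = 2^42
= 4398046511104

4398046511104


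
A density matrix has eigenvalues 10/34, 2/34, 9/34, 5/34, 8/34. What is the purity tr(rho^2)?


tr(rho^2) = sum of eigenvalues squared
= (10/34)^2 + (2/34)^2 + (9/34)^2 + (5/34)^2 + (8/34)^2
= (100 + 4 + 81 + 25 + 64) / 1156
= 274/1156
= 0.2370

0.2370


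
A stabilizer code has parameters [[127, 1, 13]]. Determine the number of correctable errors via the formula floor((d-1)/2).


Code parameters: [[127, 1, 13]], distance d = 13.
Number of correctable errors = floor((d-1)/2)
= floor((13 - 1)/2)
= floor(12/2)
= 6

6


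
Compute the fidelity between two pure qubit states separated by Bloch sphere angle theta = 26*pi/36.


For states separated by angle theta on Bloch sphere:
F = cos^2(theta/2)
theta = 26*pi/36 = 2.2689
theta/2 = 1.1345
cos(theta/2) = 0.4226
F = 0.1786

0.1786


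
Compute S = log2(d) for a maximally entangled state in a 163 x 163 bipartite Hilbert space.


For a maximally entangled state in d x d:
S = log2(d) = log2(163)
= 7.3487

7.3487


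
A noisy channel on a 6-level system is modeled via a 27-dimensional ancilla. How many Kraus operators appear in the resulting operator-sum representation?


Tracing out the environment in an orthonormal basis {|i>_E} gives Kraus operators K_i = <i|_E U |0>_E.
Number of Kraus operators = dim(H_env) = d_env
= 27

27


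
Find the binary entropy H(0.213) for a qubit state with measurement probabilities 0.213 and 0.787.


S = -p*log2(p) - (1-p)*log2(1-p)
p = 0.2130, 1-p = 0.7870
= -0.2130 * log2(0.2130) - 0.7870 * log2(0.7870)
= -(-0.4752) - (-0.2720)
= 0.7472

0.7472


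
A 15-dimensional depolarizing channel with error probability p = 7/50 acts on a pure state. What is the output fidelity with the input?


F = (1-p) + p/d
= (1 - 0.1400) + 0.1400/15
= 0.8600 + 0.0093
= 0.8693

0.8693


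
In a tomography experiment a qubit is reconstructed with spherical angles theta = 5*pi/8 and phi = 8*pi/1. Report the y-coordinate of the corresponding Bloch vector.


theta = 1.9635, phi = 25.1327
r_y = sin(theta)*sin(phi) = 0.9239 * 0.0000
r_y = 0.0000

0.0000


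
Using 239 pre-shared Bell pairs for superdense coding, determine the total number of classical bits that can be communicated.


Superdense coding allows 2 classical bits per shared entangled pair.
239 pair(s) -> 2 * 239 = 478 classical bits

478


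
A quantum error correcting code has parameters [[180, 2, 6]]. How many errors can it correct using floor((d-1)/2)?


Code parameters: [[180, 2, 6]], distance d = 6.
Number of correctable errors = floor((d-1)/2)
= floor((6 - 1)/2)
= floor(5/2)
= 2

2


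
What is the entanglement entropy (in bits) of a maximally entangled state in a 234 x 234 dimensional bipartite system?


For a maximally entangled state in d x d:
S = log2(d) = log2(234)
= 7.8704

7.8704


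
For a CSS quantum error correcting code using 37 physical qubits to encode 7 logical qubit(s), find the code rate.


Code rate R = k/n
= 7/37
= 0.1892

0.1892


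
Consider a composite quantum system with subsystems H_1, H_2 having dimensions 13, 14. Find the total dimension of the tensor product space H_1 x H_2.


dim(H_1 x H_2) = 13 * 14
= 182

182


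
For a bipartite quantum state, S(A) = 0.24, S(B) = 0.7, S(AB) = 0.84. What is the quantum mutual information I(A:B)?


I(A:B) = S(A) + S(B) - S(AB)
= 0.24 + 0.7 - 0.84
= 0.1000

0.1000


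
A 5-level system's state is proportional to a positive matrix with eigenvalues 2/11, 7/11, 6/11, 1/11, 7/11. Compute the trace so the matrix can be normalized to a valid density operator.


tr(M) = sum of eigenvalues
= 2/11 + 7/11 + 6/11 + 1/11 + 7/11
= 23/11
= 2.0909

2.0909


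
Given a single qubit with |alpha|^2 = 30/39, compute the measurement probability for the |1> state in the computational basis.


|alpha|^2 = 30/39 = 0.7692
|beta|^2 = 1 - 30/39 = 9/39 = 0.2308
P(|1>) = |beta|^2 = 0.2308

0.2308


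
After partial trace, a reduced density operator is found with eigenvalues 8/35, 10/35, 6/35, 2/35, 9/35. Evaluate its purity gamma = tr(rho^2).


tr(rho^2) = sum of eigenvalues squared
= (8/35)^2 + (10/35)^2 + (6/35)^2 + (2/35)^2 + (9/35)^2
= (64 + 100 + 36 + 4 + 81) / 1225
= 285/1225
= 0.2327

0.2327


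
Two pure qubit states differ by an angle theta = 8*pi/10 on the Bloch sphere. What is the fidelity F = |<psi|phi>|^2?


For states separated by angle theta on Bloch sphere:
F = cos^2(theta/2)
theta = 8*pi/10 = 2.5133
theta/2 = 1.2566
cos(theta/2) = 0.3090
F = 0.0955

0.0955


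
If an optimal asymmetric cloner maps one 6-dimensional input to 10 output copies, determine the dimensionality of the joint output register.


Output space = H^(tensor 10) where dim(H) = 6
dim = 6^10
= 36 (after 2 factors)
= 216 (after 3 factors)
= 1296 (after 4 factors)
= 7776 (after 5 factors)
= 46656 (after 6 factors)
= 279936 (after 7 factors)
= 1679616 (after 8 factors)
= 10077696 (after 9 factors)
= 60466176 (after 10 factors)
= 60466176

60466176


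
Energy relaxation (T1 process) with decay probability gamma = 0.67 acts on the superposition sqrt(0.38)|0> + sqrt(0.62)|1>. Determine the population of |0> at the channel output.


For amplitude damping with parameter gamma on state sqrt(a)|0> + sqrt(b)|1>:
alpha^2 = 0.38, beta^2 = 0.62
P(|0>) = alpha^2 + gamma * beta^2
= 0.38 + 0.67 * 0.62
= 0.38 + 0.4154
= 0.7954

0.7954


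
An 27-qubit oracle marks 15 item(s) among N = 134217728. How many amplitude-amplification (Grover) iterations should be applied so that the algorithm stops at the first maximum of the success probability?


After j Grover iterations the success probability is P(j) = sin^2((2j+1)*theta), where sin(theta) = sqrt(k/N).
N = 2^27 = 134217728, k = 15
sin(theta) = sqrt(k/N) = 0.0003343033188
theta = arcsin(sqrt(k/N)) = 0.000334303325 rad
P(j) reaches its first maximum when (2j+1)*theta is as close as possible to pi/2, i.e. j = round(pi/(4*theta) - 1/2).
pi/(4*theta) - 1/2 = 2348.8579
(For comparison, the common estimate pi/4 * sqrt(N/k) = 2349.3580; the exact maximiser is used here.)
Optimal iterations = 2349

2349


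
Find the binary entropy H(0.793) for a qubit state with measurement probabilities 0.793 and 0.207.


S = -p*log2(p) - (1-p)*log2(1-p)
p = 0.7930, 1-p = 0.2070
= -0.7930 * log2(0.7930) - 0.2070 * log2(0.2070)
= -(-0.2653) - (-0.4704)
= 0.7357

0.7357


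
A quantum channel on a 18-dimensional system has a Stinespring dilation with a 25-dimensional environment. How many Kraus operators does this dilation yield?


Tracing out the environment in an orthonormal basis {|i>_E} gives Kraus operators K_i = <i|_E U |0>_E.
Number of Kraus operators = dim(H_env) = d_env
= 25

25


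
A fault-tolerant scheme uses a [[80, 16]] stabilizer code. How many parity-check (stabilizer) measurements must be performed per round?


For an [[n,k]] stabilizer code:
Number of stabilizer generators = n - k
= 80 - 16
= 64

64


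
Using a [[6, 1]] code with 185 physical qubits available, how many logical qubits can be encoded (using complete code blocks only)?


Each code block uses 6 physical qubits for 1 logical qubit(s).
Number of complete blocks = floor(185 / 6) = 30
Logical qubits = 30 * 1
= 30

30


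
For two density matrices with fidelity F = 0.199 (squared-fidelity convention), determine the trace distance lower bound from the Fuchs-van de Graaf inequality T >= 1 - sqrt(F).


Fuchs-van de Graaf (squared-fidelity convention): 1 - sqrt(F) <= T <= sqrt(1 - F).
Lower bound: T >= 1 - sqrt(F)
sqrt(F) = sqrt(0.199) = 0.4461
T >= 1 - 0.4461
T >= 0.5539

0.5539


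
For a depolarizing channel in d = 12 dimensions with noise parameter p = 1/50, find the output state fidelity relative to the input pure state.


F = (1-p) + p/d
= (1 - 0.0200) + 0.0200/12
= 0.9800 + 0.0017
= 0.9817

0.9817


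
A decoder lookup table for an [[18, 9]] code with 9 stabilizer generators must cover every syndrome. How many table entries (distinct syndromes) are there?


Each stabilizer generator gives a binary (+1 or -1) measurement outcome.
With 9 independent generators:
Total syndromes = 2^9
= 512

512


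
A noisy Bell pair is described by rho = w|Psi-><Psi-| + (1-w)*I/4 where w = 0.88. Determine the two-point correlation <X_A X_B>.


|Psi-> = (|01> - |10>)/sqrt(2)
For the pure Bell state, <X_A X_B> = -1 (Bell-state Pauli correlator).
The maximally-mixed part I/4 has tr(I/4 * P tensor P) = 0 for any traceless Pauli P.
So <X_A X_B>_rho = w * (-1) + (1 - w) * 0
= 0.88 * (-1)
= -0.8800

-0.8800


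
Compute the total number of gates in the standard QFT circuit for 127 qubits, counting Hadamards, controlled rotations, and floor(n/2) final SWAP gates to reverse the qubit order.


Hadamard gates: 127
Controlled rotations: n*(n-1)/2 = 127*126/2 = 8001
SWAP gates: floor(n/2) = floor(127/2) = 63
Total = 127 + 8001 + 63
= 8191

8191


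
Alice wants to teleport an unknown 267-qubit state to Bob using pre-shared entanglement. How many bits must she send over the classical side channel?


Quantum teleportation requires 2 classical bits per qubit teleported.
267 qubit(s) -> 2 * 267 = 534 classical bits

534


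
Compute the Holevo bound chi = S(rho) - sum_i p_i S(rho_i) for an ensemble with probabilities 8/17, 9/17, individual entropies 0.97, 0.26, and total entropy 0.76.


chi = S(rho) - sum_i p_i * S(rho_i)
Weighted entropy = 8/17 * 0.97 + 9/17 * 0.26
= 0.5941
chi = 0.76 - 0.5941
= 0.1659

0.1659


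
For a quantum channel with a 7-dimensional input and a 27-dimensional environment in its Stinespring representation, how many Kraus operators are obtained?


Tracing out the environment in an orthonormal basis {|i>_E} gives Kraus operators K_i = <i|_E U |0>_E.
Number of Kraus operators = dim(H_env) = d_env
= 27

27


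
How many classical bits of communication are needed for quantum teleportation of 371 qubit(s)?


Quantum teleportation requires 2 classical bits per qubit teleported.
371 qubit(s) -> 2 * 371 = 742 classical bits

742


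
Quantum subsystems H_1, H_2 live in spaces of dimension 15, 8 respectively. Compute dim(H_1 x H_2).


dim(H_1 x H_2) = 15 * 8
= 120

120


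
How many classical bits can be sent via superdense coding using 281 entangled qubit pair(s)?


Superdense coding allows 2 classical bits per shared entangled pair.
281 pair(s) -> 2 * 281 = 562 classical bits

562


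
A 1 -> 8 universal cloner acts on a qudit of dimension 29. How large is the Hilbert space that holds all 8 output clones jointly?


Output space = H^(tensor 8) where dim(H) = 29
dim = 29^8
= 841 (after 2 factors)
= 24389 (after 3 factors)
= 707281 (after 4 factors)
= 20511149 (after 5 factors)
= 594823321 (after 6 factors)
= 17249876309 (after 7 factors)
= 500246412961 (after 8 factors)
= 500246412961

500246412961


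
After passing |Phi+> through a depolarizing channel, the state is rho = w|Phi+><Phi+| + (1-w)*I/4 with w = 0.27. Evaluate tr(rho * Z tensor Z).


|Phi+> = (|00> + |11>)/sqrt(2)
For the pure Bell state, <Z_A Z_B> = +1 (Bell-state Pauli correlator).
The maximally-mixed part I/4 has tr(I/4 * P tensor P) = 0 for any traceless Pauli P.
So <Z_A Z_B>_rho = w * (+1) + (1 - w) * 0
= 0.27 * (+1)
= 0.2700

0.2700


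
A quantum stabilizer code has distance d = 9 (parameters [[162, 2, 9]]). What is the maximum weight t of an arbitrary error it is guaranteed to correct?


Code parameters: [[162, 2, 9]], distance d = 9.
Number of correctable errors = floor((d-1)/2)
= floor((9 - 1)/2)
= floor(8/2)
= 4

4


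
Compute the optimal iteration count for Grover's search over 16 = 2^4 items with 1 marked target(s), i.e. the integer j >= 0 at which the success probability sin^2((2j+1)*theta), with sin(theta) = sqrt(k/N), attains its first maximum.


After j Grover iterations the success probability is P(j) = sin^2((2j+1)*theta), where sin(theta) = sqrt(k/N).
N = 2^4 = 16, k = 1
sin(theta) = sqrt(k/N) = 0.25
theta = arcsin(sqrt(k/N)) = 0.2526802551 rad
P(j) reaches its first maximum when (2j+1)*theta is as close as possible to pi/2, i.e. j = round(pi/(4*theta) - 1/2).
pi/(4*theta) - 1/2 = 2.6083
(For comparison, the common estimate pi/4 * sqrt(N/k) = 3.1416; the exact maximiser is used here.)
Optimal iterations = 3

3


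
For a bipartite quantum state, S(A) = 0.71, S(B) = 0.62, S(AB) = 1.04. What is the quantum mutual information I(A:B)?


I(A:B) = S(A) + S(B) - S(AB)
= 0.71 + 0.62 - 1.04
= 0.2900

0.2900


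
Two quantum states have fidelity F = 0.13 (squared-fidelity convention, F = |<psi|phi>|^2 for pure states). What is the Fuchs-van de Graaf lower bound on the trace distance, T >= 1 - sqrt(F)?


Fuchs-van de Graaf (squared-fidelity convention): 1 - sqrt(F) <= T <= sqrt(1 - F).
Lower bound: T >= 1 - sqrt(F)
sqrt(F) = sqrt(0.13) = 0.3606
T >= 1 - 0.3606
T >= 0.6394

0.6394


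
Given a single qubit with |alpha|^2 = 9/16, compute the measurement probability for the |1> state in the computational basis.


|alpha|^2 = 9/16 = 0.5625
|beta|^2 = 1 - 9/16 = 7/16 = 0.4375
P(|1>) = |beta|^2 = 0.4375

0.4375


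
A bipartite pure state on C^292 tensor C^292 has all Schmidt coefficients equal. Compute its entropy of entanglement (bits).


For a maximally entangled state in d x d:
S = log2(d) = log2(292)
= 8.1898

8.1898


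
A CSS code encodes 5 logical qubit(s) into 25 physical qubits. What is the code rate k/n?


Code rate R = k/n
= 5/25
= 0.2000

0.2000


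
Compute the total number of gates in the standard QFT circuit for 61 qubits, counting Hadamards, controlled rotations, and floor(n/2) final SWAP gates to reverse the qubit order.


Hadamard gates: 61
Controlled rotations: n*(n-1)/2 = 61*60/2 = 1830
SWAP gates: floor(n/2) = floor(61/2) = 30
Total = 61 + 1830 + 30
= 1921

1921


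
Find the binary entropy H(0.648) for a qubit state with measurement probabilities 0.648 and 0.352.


S = -p*log2(p) - (1-p)*log2(1-p)
p = 0.6480, 1-p = 0.3520
= -0.6480 * log2(0.6480) - 0.3520 * log2(0.3520)
= -(-0.4056) - (-0.5302)
= 0.9358

0.9358


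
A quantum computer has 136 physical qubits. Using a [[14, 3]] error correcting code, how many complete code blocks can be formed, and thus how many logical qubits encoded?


Each code block uses 14 physical qubits for 3 logical qubit(s).
Number of complete blocks = floor(136 / 14) = 9
Logical qubits = 9 * 3
= 27

27


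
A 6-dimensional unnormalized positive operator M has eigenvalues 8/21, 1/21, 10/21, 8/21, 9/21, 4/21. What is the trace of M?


tr(M) = sum of eigenvalues
= 8/21 + 1/21 + 10/21 + 8/21 + 9/21 + 4/21
= 40/21
= 1.9048

1.9048


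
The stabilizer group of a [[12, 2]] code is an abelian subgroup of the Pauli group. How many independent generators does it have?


For an [[n,k]] stabilizer code:
Number of stabilizer generators = n - k
= 12 - 2
= 10

10


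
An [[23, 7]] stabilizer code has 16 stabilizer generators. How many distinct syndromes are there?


Each stabilizer generator gives a binary (+1 or -1) measurement outcome.
With 16 independent generators:
Total syndromes = 2^16
= 65536

65536


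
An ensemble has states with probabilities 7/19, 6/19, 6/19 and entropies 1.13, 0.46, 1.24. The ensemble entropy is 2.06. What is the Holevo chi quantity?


chi = S(rho) - sum_i p_i * S(rho_i)
Weighted entropy = 7/19 * 1.13 + 6/19 * 0.46 + 6/19 * 1.24
= 0.9532
chi = 2.06 - 0.9532
= 1.1068

1.1068


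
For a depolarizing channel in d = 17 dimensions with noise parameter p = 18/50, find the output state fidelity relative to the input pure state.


F = (1-p) + p/d
= (1 - 0.3600) + 0.3600/17
= 0.6400 + 0.0212
= 0.6612

0.6612


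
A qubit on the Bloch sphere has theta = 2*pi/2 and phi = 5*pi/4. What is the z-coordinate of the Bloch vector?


theta = 3.1416, phi = 3.9270
r_z = cos(theta) = -1.0000

-1.0000


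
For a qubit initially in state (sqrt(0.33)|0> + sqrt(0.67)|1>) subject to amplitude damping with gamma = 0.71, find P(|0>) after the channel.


For amplitude damping with parameter gamma on state sqrt(a)|0> + sqrt(b)|1>:
alpha^2 = 0.33, beta^2 = 0.67
P(|0>) = alpha^2 + gamma * beta^2
= 0.33 + 0.71 * 0.67
= 0.33 + 0.4757
= 0.8057

0.8057


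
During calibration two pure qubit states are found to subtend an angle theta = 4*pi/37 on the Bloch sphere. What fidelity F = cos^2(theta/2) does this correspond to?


For states separated by angle theta on Bloch sphere:
F = cos^2(theta/2)
theta = 4*pi/37 = 0.3396
theta/2 = 0.1698
cos(theta/2) = 0.9856
F = 0.9714

0.9714


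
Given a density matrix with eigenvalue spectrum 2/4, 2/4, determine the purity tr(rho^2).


tr(rho^2) = sum of eigenvalues squared
= (2/4)^2 + (2/4)^2
= (4 + 4) / 16
= 8/16
= 0.5000

0.5000


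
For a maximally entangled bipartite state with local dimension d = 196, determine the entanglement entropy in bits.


For a maximally entangled state in d x d:
S = log2(d) = log2(196)
= 7.6147

7.6147


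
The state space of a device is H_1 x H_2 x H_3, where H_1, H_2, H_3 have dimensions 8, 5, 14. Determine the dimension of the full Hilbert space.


dim(H_1 x H_2 x H_3) = 8 * 5 * 14
= 40 * 14
= 560

560


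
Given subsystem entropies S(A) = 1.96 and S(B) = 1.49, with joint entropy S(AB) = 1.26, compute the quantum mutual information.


I(A:B) = S(A) + S(B) - S(AB)
= 1.96 + 1.49 - 1.26
= 2.1900

2.1900


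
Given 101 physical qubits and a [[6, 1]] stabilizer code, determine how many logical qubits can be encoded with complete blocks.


Each code block uses 6 physical qubits for 1 logical qubit(s).
Number of complete blocks = floor(101 / 6) = 16
Logical qubits = 16 * 1
= 16

16


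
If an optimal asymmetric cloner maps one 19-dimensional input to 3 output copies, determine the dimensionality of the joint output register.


Output space = H^(tensor 3) where dim(H) = 19
dim = 19^3
= 361 (after 2 factors)
= 6859 (after 3 factors)
= 6859

6859


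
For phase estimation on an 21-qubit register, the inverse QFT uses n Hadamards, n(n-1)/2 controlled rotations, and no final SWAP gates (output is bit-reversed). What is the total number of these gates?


Hadamard gates: 21
Controlled rotations: n*(n-1)/2 = 21*20/2 = 210
SWAP gates: 0 (omitted)
Total = 21 + 210
= 231

231


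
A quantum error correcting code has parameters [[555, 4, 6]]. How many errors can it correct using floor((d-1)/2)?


Code parameters: [[555, 4, 6]], distance d = 6.
Number of correctable errors = floor((d-1)/2)
= floor((6 - 1)/2)
= floor(5/2)
= 2

2


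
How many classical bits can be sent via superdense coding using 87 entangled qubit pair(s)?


Superdense coding allows 2 classical bits per shared entangled pair.
87 pair(s) -> 2 * 87 = 174 classical bits

174


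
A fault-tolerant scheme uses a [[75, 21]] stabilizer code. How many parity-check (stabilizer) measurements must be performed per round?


For an [[n,k]] stabilizer code:
Number of stabilizer generators = n - k
= 75 - 21
= 54

54


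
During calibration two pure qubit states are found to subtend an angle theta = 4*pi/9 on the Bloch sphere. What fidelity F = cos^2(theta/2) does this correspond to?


For states separated by angle theta on Bloch sphere:
F = cos^2(theta/2)
theta = 4*pi/9 = 1.3963
theta/2 = 0.6981
cos(theta/2) = 0.7660
F = 0.5868

0.5868


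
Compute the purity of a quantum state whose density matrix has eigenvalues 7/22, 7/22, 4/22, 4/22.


tr(rho^2) = sum of eigenvalues squared
= (7/22)^2 + (7/22)^2 + (4/22)^2 + (4/22)^2
= (49 + 49 + 16 + 16) / 484
= 130/484
= 0.2686

0.2686


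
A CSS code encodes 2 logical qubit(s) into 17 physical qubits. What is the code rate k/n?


Code rate R = k/n
= 2/17
= 0.1176

0.1176


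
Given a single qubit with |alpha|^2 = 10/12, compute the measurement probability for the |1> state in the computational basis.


|alpha|^2 = 10/12 = 0.8333
|beta|^2 = 1 - 10/12 = 2/12 = 0.1667
P(|1>) = |beta|^2 = 0.1667

0.1667


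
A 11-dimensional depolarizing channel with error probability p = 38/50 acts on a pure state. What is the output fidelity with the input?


F = (1-p) + p/d
= (1 - 0.7600) + 0.7600/11
= 0.2400 + 0.0691
= 0.3091

0.3091
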